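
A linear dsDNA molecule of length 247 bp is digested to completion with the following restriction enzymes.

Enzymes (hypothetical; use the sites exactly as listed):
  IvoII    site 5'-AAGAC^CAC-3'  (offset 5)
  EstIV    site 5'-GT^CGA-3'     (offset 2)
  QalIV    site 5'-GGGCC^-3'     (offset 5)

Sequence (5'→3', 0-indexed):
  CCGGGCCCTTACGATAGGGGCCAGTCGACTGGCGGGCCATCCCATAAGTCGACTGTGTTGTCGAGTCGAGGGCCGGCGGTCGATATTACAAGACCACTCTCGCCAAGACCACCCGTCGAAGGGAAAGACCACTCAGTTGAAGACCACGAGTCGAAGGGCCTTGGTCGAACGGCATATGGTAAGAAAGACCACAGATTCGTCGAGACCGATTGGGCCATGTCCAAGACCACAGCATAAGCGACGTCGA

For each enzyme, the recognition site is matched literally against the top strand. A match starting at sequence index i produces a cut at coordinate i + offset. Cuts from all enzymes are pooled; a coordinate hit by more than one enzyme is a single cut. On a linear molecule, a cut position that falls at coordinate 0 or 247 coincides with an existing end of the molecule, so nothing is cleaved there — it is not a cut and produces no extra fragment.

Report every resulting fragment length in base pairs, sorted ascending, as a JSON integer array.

[3,3,5,5,6,7,7,7,8,9,11,11,11,12,13,13,14,15,15,15,16,17,24]

Scan for sites:
  IvoII (AAGACCAC, off=5): starts [89, 104, 124, 139, 184, 222] → cuts [94, 109, 129, 144, 189, 227]
  EstIV (GTCGA, off=2): starts [23, 47, 59, 64, 78, 114, 149, 163, 198, 242] → cuts [25, 49, 61, 66, 80, 116, 151, 165, 200, 244]
  QalIV (GGGCC, off=5): starts [2, 17, 33, 69, 155, 211] → cuts [7, 22, 38, 74, 160, 216]

All cut coordinates (distinct, sorted): [7, 22, 25, 38, 49, 61, 66, 74, 80, 94, 109, 116, 129, 144, 151, 160, 165, 189, 200, 216, 227, 244]

Fragments:
  [0,7): 7 bp
  [7,22): 15 bp
  [22,25): 3 bp
  [25,38): 13 bp
  [38,49): 11 bp
  [49,61): 12 bp
  [61,66): 5 bp
  [66,74): 8 bp
  [74,80): 6 bp
  [80,94): 14 bp
  [94,109): 15 bp
  [109,116): 7 bp
  [116,129): 13 bp
  [129,144): 15 bp
  [144,151): 7 bp
  [151,160): 9 bp
  [160,165): 5 bp
  [165,189): 24 bp
  [189,200): 11 bp
  [200,216): 16 bp
  [216,227): 11 bp
  [227,244): 17 bp
  [244,247): 3 bp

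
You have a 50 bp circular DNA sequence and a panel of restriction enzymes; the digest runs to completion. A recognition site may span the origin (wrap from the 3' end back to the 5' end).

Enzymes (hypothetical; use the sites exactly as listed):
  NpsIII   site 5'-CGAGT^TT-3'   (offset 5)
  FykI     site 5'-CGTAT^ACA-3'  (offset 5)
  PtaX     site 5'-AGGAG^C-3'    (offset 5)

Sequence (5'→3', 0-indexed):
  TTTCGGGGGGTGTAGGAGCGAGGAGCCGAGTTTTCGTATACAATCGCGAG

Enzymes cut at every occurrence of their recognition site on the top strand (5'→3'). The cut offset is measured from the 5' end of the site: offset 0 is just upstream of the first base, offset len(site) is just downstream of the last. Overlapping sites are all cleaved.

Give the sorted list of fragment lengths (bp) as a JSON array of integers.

Site scan:
  NpsIII (CGAGTTT, off=5): starts [26, 46] → cuts [1, 31]
  FykI (CGTATACA, off=5): starts [34] → cuts [39]
  PtaX (AGGAGC, off=5): starts [13, 20] → cuts [18, 25]

Pooled cuts: [1, 18, 25, 31, 39]

Fragment lengths:
  1→18: 17 bp
  18→25: 7 bp
  25→31: 6 bp
  31→39: 8 bp
  39→1 (wrap): 50-39+1 = 12 bp

[6,7,8,12,17]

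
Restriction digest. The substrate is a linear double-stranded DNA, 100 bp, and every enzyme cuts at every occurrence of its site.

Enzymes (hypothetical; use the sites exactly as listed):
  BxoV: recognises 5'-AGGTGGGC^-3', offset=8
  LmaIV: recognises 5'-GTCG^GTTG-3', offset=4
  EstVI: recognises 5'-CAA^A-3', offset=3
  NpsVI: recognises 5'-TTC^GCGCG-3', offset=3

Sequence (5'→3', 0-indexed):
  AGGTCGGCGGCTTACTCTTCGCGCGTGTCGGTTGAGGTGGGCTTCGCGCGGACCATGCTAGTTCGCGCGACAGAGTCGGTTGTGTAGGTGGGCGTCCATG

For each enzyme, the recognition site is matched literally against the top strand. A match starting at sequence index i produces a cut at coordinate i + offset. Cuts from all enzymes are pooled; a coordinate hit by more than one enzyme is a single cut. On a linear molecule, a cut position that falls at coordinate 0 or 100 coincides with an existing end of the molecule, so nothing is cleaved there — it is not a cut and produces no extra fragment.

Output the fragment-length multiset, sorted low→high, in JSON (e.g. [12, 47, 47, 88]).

[3,7,10,12,14,15,19,20]

Scan for sites:
  BxoV AGGTGGGC/8: at [34, 85] ⇒ [42, 93]
  LmaIV GTCGGTTG/4: at [26, 74] ⇒ [30, 78]
  EstVI (CAAA, off=3): no sites
  NpsVI TTCGCGCG/3: at [17, 42, 61] ⇒ [20, 45, 64]

All cut coordinates (distinct, sorted): [20, 30, 42, 45, 64, 78, 93]

Fragment lengths:
  [0,20): 20 bp
  [20,30): 10 bp
  [30,42): 12 bp
  [42,45): 3 bp
  [45,64): 19 bp
  [64,78): 14 bp
  [78,93): 15 bp
  [93,100): 7 bp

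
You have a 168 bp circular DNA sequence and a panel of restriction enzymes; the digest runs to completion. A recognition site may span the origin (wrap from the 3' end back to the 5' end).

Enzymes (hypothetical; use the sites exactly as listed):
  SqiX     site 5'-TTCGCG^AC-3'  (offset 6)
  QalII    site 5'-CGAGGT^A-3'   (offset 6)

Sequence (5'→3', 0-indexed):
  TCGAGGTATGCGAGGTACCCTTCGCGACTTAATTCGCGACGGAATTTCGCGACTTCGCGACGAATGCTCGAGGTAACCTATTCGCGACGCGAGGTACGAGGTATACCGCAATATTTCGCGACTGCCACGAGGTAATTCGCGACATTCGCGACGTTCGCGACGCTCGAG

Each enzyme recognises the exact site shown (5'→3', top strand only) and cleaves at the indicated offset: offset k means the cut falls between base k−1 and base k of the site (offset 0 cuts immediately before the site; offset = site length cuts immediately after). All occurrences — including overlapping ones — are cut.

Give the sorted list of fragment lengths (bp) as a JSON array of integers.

Site scan:
  SqiX TTCGCGAC/6: at [20, 32, 45, 53, 80, 114, 135, 144, 153] ⇒ [26, 38, 51, 59, 86, 120, 141, 150, 159]
  QalII CGAGGTA/6: at [1, 10, 68, 89, 96, 127] ⇒ [7, 16, 74, 95, 102, 133]

Pooled cuts: [7, 16, 26, 38, 51, 59, 74, 86, 95, 102, 120, 133, 141, 150, 159]

Fragments:
  7→16: 9 bp
  16→26: 10 bp
  26→38: 12 bp
  38→51: 13 bp
  51→59: 8 bp
  59→74: 15 bp
  74→86: 12 bp
  86→95: 9 bp
  95→102: 7 bp
  102→120: 18 bp
  120→133: 13 bp
  133→141: 8 bp
  141→150: 9 bp
  150→159: 9 bp
  159→7 (wrap): 168-159+7 = 16 bp

[7,8,8,9,9,9,9,10,12,12,13,13,15,16,18]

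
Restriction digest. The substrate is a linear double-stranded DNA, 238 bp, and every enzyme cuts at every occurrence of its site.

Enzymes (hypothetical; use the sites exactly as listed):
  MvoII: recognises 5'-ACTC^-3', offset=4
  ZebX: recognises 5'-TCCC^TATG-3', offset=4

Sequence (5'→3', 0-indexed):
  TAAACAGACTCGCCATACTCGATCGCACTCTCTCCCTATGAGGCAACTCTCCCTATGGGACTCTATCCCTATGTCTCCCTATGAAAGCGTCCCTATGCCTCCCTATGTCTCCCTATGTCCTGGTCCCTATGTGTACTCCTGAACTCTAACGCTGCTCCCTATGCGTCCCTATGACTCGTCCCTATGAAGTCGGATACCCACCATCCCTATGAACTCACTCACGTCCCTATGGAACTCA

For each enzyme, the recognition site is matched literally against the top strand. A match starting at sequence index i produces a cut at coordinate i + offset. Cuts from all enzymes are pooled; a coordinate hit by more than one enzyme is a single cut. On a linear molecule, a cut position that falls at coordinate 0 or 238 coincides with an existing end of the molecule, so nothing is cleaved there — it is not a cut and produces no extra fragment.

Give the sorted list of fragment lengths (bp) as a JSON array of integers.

[1,4,4,5,6,6,7,8,8,9,9,10,10,10,10,10,10,10,11,11,13,13,14,14,25]

Scan for sites:
  MvoII (ACTC, off=4): starts [7, 16, 26, 45, 59, 134, 142, 173, 212, 216, 233] → cuts [11, 20, 30, 49, 63, 138, 146, 177, 216, 220, 237]
  ZebX (TCCCTATG, off=4): starts [32, 49, 65, 75, 89, 99, 109, 123, 155, 165, 178, 203, 223] → cuts [36, 53, 69, 79, 93, 103, 113, 127, 159, 169, 182, 207, 227]

All cut coordinates (distinct, sorted): [11, 20, 30, 36, 49, 53, 63, 69, 79, 93, 103, 113, 127, 138, 146, 159, 169, 177, 182, 207, 216, 220, 227, 237]

Fragments:
  [0,11): 11 bp
  [11,20): 9 bp
  [20,30): 10 bp
  [30,36): 6 bp
  [36,49): 13 bp
  [49,53): 4 bp
  [53,63): 10 bp
  [63,69): 6 bp
  [69,79): 10 bp
  [79,93): 14 bp
  [93,103): 10 bp
  [103,113): 10 bp
  [113,127): 14 bp
  [127,138): 11 bp
  [138,146): 8 bp
  [146,159): 13 bp
  [159,169): 10 bp
  [169,177): 8 bp
  [177,182): 5 bp
  [182,207): 25 bp
  [207,216): 9 bp
  [216,220): 4 bp
  [220,227): 7 bp
  [227,237): 10 bp
  [237,238): 1 bp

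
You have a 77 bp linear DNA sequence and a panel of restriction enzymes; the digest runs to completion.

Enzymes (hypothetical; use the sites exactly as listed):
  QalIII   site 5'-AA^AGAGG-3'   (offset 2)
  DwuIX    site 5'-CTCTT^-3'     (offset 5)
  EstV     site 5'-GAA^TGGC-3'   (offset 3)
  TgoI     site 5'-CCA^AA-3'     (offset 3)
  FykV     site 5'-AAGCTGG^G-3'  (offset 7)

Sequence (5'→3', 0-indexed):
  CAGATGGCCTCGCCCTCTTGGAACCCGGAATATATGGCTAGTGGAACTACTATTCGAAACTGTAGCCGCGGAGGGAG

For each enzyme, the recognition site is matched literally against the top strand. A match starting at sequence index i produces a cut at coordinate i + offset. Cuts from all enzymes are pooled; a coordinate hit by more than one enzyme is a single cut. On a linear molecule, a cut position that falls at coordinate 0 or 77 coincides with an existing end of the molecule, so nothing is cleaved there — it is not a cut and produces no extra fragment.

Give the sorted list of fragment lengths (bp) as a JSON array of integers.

Per-enzyme occurrences:
  QalIII (AAAGAGG, off=2): no sites
  DwuIX (CTCTT, off=5): starts [14] → cuts [19]
  EstV (GAATGGC, off=3): no sites
  TgoI (CCAAA, off=3): no sites
  FykV (AAGCTGGG, off=7): no sites

All cut coordinates (distinct, sorted): [19]

Fragments:
  [0,19): 19 bp
  [19,77): 58 bp

[19,58]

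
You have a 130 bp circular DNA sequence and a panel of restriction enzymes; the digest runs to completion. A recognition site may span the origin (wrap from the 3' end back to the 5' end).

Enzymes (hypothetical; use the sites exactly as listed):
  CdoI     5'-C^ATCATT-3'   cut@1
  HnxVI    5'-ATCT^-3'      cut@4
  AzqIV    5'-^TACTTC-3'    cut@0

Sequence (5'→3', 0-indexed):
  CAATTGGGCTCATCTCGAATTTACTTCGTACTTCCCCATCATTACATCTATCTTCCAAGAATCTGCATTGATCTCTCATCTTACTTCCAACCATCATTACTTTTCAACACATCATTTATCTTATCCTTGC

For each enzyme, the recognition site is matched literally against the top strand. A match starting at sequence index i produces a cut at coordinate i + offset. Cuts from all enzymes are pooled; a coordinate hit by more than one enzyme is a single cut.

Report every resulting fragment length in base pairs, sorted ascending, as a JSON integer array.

[4,6,7,7,9,10,11,11,11,12,18,24]

Site scan:
  CdoI (CATCATT, off=1): starts [36, 91, 109] → cuts [37, 92, 110]
  HnxVI (ATCT, off=4): starts [11, 45, 49, 60, 70, 77, 117] → cuts [15, 49, 53, 64, 74, 81, 121]
  AzqIV (TACTTC, off=0): starts [21, 28, 81] → cuts [21, 28, 81]

All cut coordinates (distinct, sorted): [15, 21, 28, 37, 49, 53, 64, 74, 81, 92, 110, 121]

Fragment lengths:
  15→21: 6 bp
  21→28: 7 bp
  28→37: 9 bp
  37→49: 12 bp
  49→53: 4 bp
  53→64: 11 bp
  64→74: 10 bp
  74→81: 7 bp
  81→92: 11 bp
  92→110: 18 bp
  110→121: 11 bp
  121→15 (wrap): 130-121+15 = 24 bp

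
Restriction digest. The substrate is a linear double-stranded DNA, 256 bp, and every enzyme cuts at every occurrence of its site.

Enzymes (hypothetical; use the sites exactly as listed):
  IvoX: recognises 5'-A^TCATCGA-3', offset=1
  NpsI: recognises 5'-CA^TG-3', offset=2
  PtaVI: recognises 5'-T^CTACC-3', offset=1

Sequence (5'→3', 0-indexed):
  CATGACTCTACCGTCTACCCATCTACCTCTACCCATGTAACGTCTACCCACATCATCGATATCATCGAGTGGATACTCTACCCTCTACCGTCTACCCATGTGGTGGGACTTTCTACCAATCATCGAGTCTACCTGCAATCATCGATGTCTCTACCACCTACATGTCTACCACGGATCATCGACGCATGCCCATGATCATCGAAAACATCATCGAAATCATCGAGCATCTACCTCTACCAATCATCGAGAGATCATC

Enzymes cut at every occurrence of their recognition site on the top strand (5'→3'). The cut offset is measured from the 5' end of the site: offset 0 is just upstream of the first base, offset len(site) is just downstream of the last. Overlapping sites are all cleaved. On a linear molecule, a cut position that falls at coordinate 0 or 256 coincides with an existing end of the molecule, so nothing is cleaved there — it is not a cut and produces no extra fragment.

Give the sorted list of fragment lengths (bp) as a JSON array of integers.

[2,3,3,5,6,6,6,7,7,7,7,7,7,7,8,8,9,9,9,9,10,10,11,11,12,12,12,14,16,16]

Per-enzyme occurrences:
  IvoX ATCATCGA/1: at [51, 60, 118, 137, 174, 194, 206, 215, 239] ⇒ [52, 61, 119, 138, 175, 195, 207, 216, 240]
  NpsI CATG/2: at [0, 33, 96, 160, 184, 190] ⇒ [2, 35, 98, 162, 186, 192]
  PtaVI TCTACC/1: at [6, 13, 21, 27, 42, 76, 83, 90, 111, 127, 149, 164, 226, 232] ⇒ [7, 14, 22, 28, 43, 77, 84, 91, 112, 128, 150, 165, 227, 233]

Pooled cuts: [2, 7, 14, 22, 28, 35, 43, 52, 61, 77, 84, 91, 98, 112, 119, 128, 138, 150, 162, 165, 175, 186, 192, 195, 207, 216, 227, 233, 240]

Fragments:
  [0,2): 2 bp
  [2,7): 5 bp
  [7,14): 7 bp
  [14,22): 8 bp
  [22,28): 6 bp
  [28,35): 7 bp
  [35,43): 8 bp
  [43,52): 9 bp
  [52,61): 9 bp
  [61,77): 16 bp
  [77,84): 7 bp
  [84,91): 7 bp
  [91,98): 7 bp
  [98,112): 14 bp
  [112,119): 7 bp
  [119,128): 9 bp
  [128,138): 10 bp
  [138,150): 12 bp
  [150,162): 12 bp
  [162,165): 3 bp
  [165,175): 10 bp
  [175,186): 11 bp
  [186,192): 6 bp
  [192,195): 3 bp
  [195,207): 12 bp
  [207,216): 9 bp
  [216,227): 11 bp
  [227,233): 6 bp
  [233,240): 7 bp
  [240,256): 16 bp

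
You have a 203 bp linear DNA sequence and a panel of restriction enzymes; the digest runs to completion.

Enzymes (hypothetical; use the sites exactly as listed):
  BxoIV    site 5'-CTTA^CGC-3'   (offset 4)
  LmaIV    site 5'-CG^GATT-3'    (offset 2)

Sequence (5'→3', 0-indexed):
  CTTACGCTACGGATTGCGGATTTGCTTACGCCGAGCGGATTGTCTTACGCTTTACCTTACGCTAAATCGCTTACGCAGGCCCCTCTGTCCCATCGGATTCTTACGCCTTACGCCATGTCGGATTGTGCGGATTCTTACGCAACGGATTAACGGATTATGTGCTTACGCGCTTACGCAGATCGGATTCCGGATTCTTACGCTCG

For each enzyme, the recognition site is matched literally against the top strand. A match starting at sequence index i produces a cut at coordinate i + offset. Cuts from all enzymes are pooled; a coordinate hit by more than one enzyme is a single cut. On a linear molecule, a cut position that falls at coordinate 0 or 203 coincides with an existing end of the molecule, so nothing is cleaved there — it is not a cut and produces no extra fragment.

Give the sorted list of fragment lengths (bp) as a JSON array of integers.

Site scan:
  BxoIV (CTTACGC, off=4): starts [0, 24, 43, 55, 69, 99, 106, 133, 161, 169, 193] → cuts [4, 28, 47, 59, 73, 103, 110, 137, 165, 173, 197]
  LmaIV (CGGATT, off=2): starts [9, 16, 35, 93, 118, 127, 142, 150, 180, 187] → cuts [11, 18, 37, 95, 120, 129, 144, 152, 182, 189]

Pooled cuts: [4, 11, 18, 28, 37, 47, 59, 73, 95, 103, 110, 120, 129, 137, 144, 152, 165, 173, 182, 189, 197]

Fragment lengths:
  [0,4): 4 bp
  [4,11): 7 bp
  [11,18): 7 bp
  [18,28): 10 bp
  [28,37): 9 bp
  [37,47): 10 bp
  [47,59): 12 bp
  [59,73): 14 bp
  [73,95): 22 bp
  [95,103): 8 bp
  [103,110): 7 bp
  [110,120): 10 bp
  [120,129): 9 bp
  [129,137): 8 bp
  [137,144): 7 bp
  [144,152): 8 bp
  [152,165): 13 bp
  [165,173): 8 bp
  [173,182): 9 bp
  [182,189): 7 bp
  [189,197): 8 bp
  [197,203): 6 bp

[4,6,7,7,7,7,7,8,8,8,8,8,9,9,9,10,10,10,12,13,14,22]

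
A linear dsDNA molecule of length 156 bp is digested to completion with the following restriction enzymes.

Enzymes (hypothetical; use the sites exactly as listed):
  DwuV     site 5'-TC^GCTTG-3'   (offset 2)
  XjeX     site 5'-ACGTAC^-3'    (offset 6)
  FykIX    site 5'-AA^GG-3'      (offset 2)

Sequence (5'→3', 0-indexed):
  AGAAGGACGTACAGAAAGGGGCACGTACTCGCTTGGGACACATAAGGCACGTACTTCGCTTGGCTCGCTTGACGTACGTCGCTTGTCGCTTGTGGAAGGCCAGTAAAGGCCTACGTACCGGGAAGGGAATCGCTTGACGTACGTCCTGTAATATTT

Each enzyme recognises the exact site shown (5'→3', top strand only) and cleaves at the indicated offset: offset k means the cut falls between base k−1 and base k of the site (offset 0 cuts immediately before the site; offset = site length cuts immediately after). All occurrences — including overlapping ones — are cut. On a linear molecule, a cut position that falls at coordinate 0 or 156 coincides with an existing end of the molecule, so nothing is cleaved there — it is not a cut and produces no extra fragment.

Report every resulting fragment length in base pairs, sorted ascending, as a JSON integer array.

[2,3,3,4,5,6,7,7,8,9,9,10,10,11,11,11,11,14,15]

Scan for sites:
  DwuV (TCGCTTG, off=2): starts [28, 55, 64, 78, 85, 129] → cuts [30, 57, 66, 80, 87, 131]
  XjeX (ACGTAC, off=6): starts [6, 22, 48, 71, 112, 136] → cuts [12, 28, 54, 77, 118, 142]
  FykIX (AAGG, off=2): starts [2, 15, 43, 95, 105, 122] → cuts [4, 17, 45, 97, 107, 124]

Pooled cuts: [4, 12, 17, 28, 30, 45, 54, 57, 66, 77, 80, 87, 97, 107, 118, 124, 131, 142]

Fragments:
  [0,4): 4 bp
  [4,12): 8 bp
  [12,17): 5 bp
  [17,28): 11 bp
  [28,30): 2 bp
  [30,45): 15 bp
  [45,54): 9 bp
  [54,57): 3 bp
  [57,66): 9 bp
  [66,77): 11 bp
  [77,80): 3 bp
  [80,87): 7 bp
  [87,97): 10 bp
  [97,107): 10 bp
  [107,118): 11 bp
  [118,124): 6 bp
  [124,131): 7 bp
  [131,142): 11 bp
  [142,156): 14 bp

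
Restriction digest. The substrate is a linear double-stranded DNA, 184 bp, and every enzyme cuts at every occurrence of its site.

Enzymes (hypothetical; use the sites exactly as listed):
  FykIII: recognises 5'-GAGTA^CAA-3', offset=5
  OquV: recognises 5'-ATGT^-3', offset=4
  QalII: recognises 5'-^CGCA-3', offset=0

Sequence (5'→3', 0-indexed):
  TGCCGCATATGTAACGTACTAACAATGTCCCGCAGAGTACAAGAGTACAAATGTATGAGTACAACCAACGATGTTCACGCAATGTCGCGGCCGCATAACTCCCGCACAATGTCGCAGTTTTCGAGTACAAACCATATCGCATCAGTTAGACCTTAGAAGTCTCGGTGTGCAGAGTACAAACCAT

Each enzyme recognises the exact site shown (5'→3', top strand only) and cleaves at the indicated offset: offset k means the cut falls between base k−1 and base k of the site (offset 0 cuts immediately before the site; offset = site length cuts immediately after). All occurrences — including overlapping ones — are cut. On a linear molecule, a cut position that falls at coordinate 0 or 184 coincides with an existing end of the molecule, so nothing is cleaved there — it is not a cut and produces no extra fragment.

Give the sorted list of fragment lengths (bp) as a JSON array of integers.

[2,3,3,6,7,7,8,8,8,9,9,10,10,11,13,15,16,39]

Per-enzyme occurrences:
  FykIII (GAGTACAA, off=5): starts [34, 42, 56, 122, 171] → cuts [39, 47, 61, 127, 176]
  OquV (ATGT, off=4): starts [8, 24, 50, 70, 81, 108] → cuts [12, 28, 54, 74, 85, 112]
  QalII (CGCA, off=0): starts [3, 30, 77, 91, 102, 112, 137] → cuts [3, 30, 77, 91, 102, 112, 137]

All cut coordinates (distinct, sorted): [3, 12, 28, 30, 39, 47, 54, 61, 74, 77, 85, 91, 102, 112, 127, 137, 176]

Fragment lengths:
  [0,3): 3 bp
  [3,12): 9 bp
  [12,28): 16 bp
  [28,30): 2 bp
  [30,39): 9 bp
  [39,47): 8 bp
  [47,54): 7 bp
  [54,61): 7 bp
  [61,74): 13 bp
  [74,77): 3 bp
  [77,85): 8 bp
  [85,91): 6 bp
  [91,102): 11 bp
  [102,112): 10 bp
  [112,127): 15 bp
  [127,137): 10 bp
  [137,176): 39 bp
  [176,184): 8 bp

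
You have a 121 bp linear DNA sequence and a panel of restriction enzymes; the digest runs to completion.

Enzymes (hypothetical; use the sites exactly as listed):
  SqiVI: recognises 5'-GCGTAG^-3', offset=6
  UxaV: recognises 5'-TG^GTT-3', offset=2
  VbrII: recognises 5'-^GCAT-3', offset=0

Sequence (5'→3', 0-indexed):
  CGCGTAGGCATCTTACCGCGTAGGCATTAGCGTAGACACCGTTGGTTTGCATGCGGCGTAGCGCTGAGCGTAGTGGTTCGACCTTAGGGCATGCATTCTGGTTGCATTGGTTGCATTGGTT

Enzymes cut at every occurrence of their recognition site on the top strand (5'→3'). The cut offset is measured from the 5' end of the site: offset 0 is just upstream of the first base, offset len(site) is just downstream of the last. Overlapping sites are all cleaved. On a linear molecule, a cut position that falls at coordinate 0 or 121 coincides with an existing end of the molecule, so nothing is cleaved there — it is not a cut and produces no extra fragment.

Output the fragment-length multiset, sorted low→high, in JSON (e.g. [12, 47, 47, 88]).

Site scan:
  SqiVI (GCGTAG, off=6): starts [1, 17, 29, 55, 67] → cuts [7, 23, 35, 61, 73]
  UxaV (TGGTT, off=2): starts [42, 73, 98, 107, 116] → cuts [44, 75, 100, 109, 118]
  VbrII (GCAT, off=0): starts [7, 23, 48, 88, 92, 103, 112] → cuts [7, 23, 48, 88, 92, 103, 112]

All cut coordinates (distinct, sorted): [7, 23, 35, 44, 48, 61, 73, 75, 88, 92, 100, 103, 109, 112, 118]

Fragment lengths:
  [0,7): 7 bp
  [7,23): 16 bp
  [23,35): 12 bp
  [35,44): 9 bp
  [44,48): 4 bp
  [48,61): 13 bp
  [61,73): 12 bp
  [73,75): 2 bp
  [75,88): 13 bp
  [88,92): 4 bp
  [92,100): 8 bp
  [100,103): 3 bp
  [103,109): 6 bp
  [109,112): 3 bp
  [112,118): 6 bp
  [118,121): 3 bp

[2,3,3,3,4,4,6,6,7,8,9,12,12,13,13,16]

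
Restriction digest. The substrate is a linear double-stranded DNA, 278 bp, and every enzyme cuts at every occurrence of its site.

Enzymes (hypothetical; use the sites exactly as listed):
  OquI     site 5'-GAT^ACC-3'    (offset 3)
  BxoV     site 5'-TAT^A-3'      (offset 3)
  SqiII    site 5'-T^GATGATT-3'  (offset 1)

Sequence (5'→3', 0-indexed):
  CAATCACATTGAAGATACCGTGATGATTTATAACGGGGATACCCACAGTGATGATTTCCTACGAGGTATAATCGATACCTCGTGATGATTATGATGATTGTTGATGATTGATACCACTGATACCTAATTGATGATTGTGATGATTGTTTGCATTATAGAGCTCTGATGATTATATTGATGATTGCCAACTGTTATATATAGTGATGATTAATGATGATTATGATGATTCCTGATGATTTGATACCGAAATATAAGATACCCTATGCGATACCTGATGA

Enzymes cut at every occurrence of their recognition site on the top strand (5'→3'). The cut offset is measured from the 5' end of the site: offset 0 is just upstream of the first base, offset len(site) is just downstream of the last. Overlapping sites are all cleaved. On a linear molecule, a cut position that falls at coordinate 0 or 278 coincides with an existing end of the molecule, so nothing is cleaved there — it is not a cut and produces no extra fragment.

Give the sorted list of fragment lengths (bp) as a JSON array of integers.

Per-enzyme occurrences:
  OquI GATACC/3: at [13, 37, 73, 109, 118, 239, 254, 266] ⇒ [16, 40, 76, 112, 121, 242, 257, 269]
  BxoV TATA/3: at [28, 66, 153, 170, 192, 194, 196, 249] ⇒ [31, 69, 156, 173, 195, 197, 199, 252]
  SqiII TGATGATT/1: at [20, 48, 82, 91, 101, 128, 137, 163, 175, 201, 211, 220, 230] ⇒ [21, 49, 83, 92, 102, 129, 138, 164, 176, 202, 212, 221, 231]

All cut coordinates (distinct, sorted): [16, 21, 31, 40, 49, 69, 76, 83, 92, 102, 112, 121, 129, 138, 156, 164, 173, 176, 195, 197, 199, 202, 212, 221, 231, 242, 252, 257, 269]

Fragment lengths:
  [0,16): 16 bp
  [16,21): 5 bp
  [21,31): 10 bp
  [31,40): 9 bp
  [40,49): 9 bp
  [49,69): 20 bp
  [69,76): 7 bp
  [76,83): 7 bp
  [83,92): 9 bp
  [92,102): 10 bp
  [102,112): 10 bp
  [112,121): 9 bp
  [121,129): 8 bp
  [129,138): 9 bp
  [138,156): 18 bp
  [156,164): 8 bp
  [164,173): 9 bp
  [173,176): 3 bp
  [176,195): 19 bp
  [195,197): 2 bp
  [197,199): 2 bp
  [199,202): 3 bp
  [202,212): 10 bp
  [212,221): 9 bp
  [221,231): 10 bp
  [231,242): 11 bp
  [242,252): 10 bp
  [252,257): 5 bp
  [257,269): 12 bp
  [269,278): 9 bp

[2,2,3,3,5,5,7,7,8,8,9,9,9,9,9,9,9,9,10,10,10,10,10,10,11,12,16,18,19,20]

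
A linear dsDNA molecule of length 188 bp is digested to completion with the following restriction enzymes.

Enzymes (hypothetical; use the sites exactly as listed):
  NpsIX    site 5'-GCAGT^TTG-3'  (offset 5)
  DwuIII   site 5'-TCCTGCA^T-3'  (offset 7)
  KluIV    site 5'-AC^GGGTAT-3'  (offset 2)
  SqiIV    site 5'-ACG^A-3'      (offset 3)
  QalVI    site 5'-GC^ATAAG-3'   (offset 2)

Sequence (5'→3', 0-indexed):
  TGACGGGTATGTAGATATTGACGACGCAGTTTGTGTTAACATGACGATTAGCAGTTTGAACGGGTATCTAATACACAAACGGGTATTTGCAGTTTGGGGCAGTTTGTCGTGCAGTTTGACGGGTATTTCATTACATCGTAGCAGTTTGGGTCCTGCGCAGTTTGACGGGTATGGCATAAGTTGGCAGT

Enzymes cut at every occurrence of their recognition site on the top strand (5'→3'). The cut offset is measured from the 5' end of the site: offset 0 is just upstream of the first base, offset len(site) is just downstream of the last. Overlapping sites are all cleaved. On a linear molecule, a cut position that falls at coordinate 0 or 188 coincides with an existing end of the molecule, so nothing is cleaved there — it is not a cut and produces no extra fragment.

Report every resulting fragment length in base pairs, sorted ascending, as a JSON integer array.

[4,5,5,6,7,9,9,10,12,13,13,16,16,19,19,25]

Site scan:
  NpsIX (GCAGTTTG, off=5): starts [25, 50, 88, 98, 110, 140, 156] → cuts [30, 55, 93, 103, 115, 145, 161]
  DwuIII (TCCTGCAT, off=7): no sites
  KluIV (ACGGGTAT, off=2): starts [2, 59, 78, 118, 164] → cuts [4, 61, 80, 120, 166]
  SqiIV (ACGA, off=3): starts [20, 43] → cuts [23, 46]
  QalVI (GCATAAG, off=2): starts [173] → cuts [175]

Pooled cuts: [4, 23, 30, 46, 55, 61, 80, 93, 103, 115, 120, 145, 161, 166, 175]

Fragment lengths:
  [0,4): 4 bp
  [4,23): 19 bp
  [23,30): 7 bp
  [30,46): 16 bp
  [46,55): 9 bp
  [55,61): 6 bp
  [61,80): 19 bp
  [80,93): 13 bp
  [93,103): 10 bp
  [103,115): 12 bp
  [115,120): 5 bp
  [120,145): 25 bp
  [145,161): 16 bp
  [161,166): 5 bp
  [166,175): 9 bp
  [175,188): 13 bp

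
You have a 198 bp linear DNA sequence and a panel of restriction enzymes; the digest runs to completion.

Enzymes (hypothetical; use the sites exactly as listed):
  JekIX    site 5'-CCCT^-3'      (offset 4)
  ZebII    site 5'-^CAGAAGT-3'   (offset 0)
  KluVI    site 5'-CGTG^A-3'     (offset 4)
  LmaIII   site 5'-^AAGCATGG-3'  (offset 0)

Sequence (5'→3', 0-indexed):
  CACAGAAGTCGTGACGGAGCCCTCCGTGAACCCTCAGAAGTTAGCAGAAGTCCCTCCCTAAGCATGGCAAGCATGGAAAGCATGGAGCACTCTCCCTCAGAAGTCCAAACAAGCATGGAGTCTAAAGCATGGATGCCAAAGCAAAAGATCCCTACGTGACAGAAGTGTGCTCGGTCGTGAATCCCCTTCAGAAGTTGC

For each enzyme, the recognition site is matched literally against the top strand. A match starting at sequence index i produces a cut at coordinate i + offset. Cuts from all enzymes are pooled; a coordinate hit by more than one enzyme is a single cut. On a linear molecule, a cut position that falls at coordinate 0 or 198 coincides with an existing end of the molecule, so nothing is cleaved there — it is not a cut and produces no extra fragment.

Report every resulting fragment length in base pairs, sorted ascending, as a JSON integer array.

[1,1,2,4,5,5,6,8,9,9,10,10,10,11,11,13,14,20,20,29]

Site scan:
  JekIX CCCT/4: at [19, 30, 51, 55, 93, 149, 183] ⇒ [23, 34, 55, 59, 97, 153, 187]
  ZebII CAGAAGT/0: at [2, 34, 44, 97, 159, 188] ⇒ [2, 34, 44, 97, 159, 188]
  KluVI CGTGA/4: at [9, 24, 154, 175] ⇒ [13, 28, 158, 179]
  LmaIII AAGCATGG/0: at [59, 68, 77, 110, 124] ⇒ [59, 68, 77, 110, 124]

Pooled cuts: [2, 13, 23, 28, 34, 44, 55, 59, 68, 77, 97, 110, 124, 153, 158, 159, 179, 187, 188]

Fragments:
  [0,2): 2 bp
  [2,13): 11 bp
  [13,23): 10 bp
  [23,28): 5 bp
  [28,34): 6 bp
  [34,44): 10 bp
  [44,55): 11 bp
  [55,59): 4 bp
  [59,68): 9 bp
  [68,77): 9 bp
  [77,97): 20 bp
  [97,110): 13 bp
  [110,124): 14 bp
  [124,153): 29 bp
  [153,158): 5 bp
  [158,159): 1 bp
  [159,179): 20 bp
  [179,187): 8 bp
  [187,188): 1 bp
  [188,198): 10 bp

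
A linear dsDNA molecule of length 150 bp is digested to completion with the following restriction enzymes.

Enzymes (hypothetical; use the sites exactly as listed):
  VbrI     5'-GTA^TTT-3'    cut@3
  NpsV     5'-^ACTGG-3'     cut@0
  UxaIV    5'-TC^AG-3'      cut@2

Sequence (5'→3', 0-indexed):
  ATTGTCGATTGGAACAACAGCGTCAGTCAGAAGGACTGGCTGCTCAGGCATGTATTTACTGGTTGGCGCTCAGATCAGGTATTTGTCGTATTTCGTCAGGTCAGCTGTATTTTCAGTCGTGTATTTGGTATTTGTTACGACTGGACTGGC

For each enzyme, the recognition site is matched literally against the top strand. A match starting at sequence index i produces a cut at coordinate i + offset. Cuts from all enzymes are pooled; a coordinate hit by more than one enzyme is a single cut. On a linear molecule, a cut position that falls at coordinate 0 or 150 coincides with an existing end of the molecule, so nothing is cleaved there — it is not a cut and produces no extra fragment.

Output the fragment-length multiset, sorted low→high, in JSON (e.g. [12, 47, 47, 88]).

Site scan:
  VbrI (GTATTT, off=3): starts [51, 78, 87, 106, 120, 127] → cuts [54, 81, 90, 109, 123, 130]
  NpsV (ACTGG, off=0): starts [34, 57, 139, 144] → cuts [34, 57, 139, 144]
  UxaIV (TCAG, off=2): starts [22, 26, 43, 69, 74, 95, 100, 112] → cuts [24, 28, 45, 71, 76, 97, 102, 114]

Pooled cuts: [24, 28, 34, 45, 54, 57, 71, 76, 81, 90, 97, 102, 109, 114, 123, 130, 139, 144]

Fragments:
  [0,24): 24 bp
  [24,28): 4 bp
  [28,34): 6 bp
  [34,45): 11 bp
  [45,54): 9 bp
  [54,57): 3 bp
  [57,71): 14 bp
  [71,76): 5 bp
  [76,81): 5 bp
  [81,90): 9 bp
  [90,97): 7 bp
  [97,102): 5 bp
  [102,109): 7 bp
  [109,114): 5 bp
  [114,123): 9 bp
  [123,130): 7 bp
  [130,139): 9 bp
  [139,144): 5 bp
  [144,150): 6 bp

[3,4,5,5,5,5,5,6,6,7,7,7,9,9,9,9,11,14,24]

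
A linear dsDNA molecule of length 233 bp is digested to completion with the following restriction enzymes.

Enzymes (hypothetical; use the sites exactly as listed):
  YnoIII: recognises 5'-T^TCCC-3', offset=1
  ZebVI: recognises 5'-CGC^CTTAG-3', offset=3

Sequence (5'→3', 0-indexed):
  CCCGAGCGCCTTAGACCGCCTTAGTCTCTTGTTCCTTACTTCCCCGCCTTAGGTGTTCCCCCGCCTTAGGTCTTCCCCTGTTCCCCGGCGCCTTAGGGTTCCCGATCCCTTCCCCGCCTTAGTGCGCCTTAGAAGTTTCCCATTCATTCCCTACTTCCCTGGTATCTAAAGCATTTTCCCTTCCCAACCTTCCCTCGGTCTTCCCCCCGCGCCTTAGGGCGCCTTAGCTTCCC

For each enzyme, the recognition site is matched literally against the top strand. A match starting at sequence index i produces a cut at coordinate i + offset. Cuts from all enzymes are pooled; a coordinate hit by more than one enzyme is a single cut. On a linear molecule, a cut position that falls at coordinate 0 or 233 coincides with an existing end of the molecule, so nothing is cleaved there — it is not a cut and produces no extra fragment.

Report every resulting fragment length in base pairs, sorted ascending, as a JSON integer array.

Per-enzyme occurrences:
  YnoIII (TTCCC, off=1): starts [39, 55, 72, 80, 98, 109, 136, 146, 154, 175, 180, 189, 200, 228] → cuts [40, 56, 73, 81, 99, 110, 137, 147, 155, 176, 181, 190, 201, 229]
  ZebVI (CGCCTTAG, off=3): starts [6, 16, 44, 61, 88, 114, 124, 209, 219] → cuts [9, 19, 47, 64, 91, 117, 127, 212, 222]

Pooled cuts: [9, 19, 40, 47, 56, 64, 73, 81, 91, 99, 110, 117, 127, 137, 147, 155, 176, 181, 190, 201, 212, 222, 229]

Fragment lengths:
  [0,9): 9 bp
  [9,19): 10 bp
  [19,40): 21 bp
  [40,47): 7 bp
  [47,56): 9 bp
  [56,64): 8 bp
  [64,73): 9 bp
  [73,81): 8 bp
  [81,91): 10 bp
  [91,99): 8 bp
  [99,110): 11 bp
  [110,117): 7 bp
  [117,127): 10 bp
  [127,137): 10 bp
  [137,147): 10 bp
  [147,155): 8 bp
  [155,176): 21 bp
  [176,181): 5 bp
  [181,190): 9 bp
  [190,201): 11 bp
  [201,212): 11 bp
  [212,222): 10 bp
  [222,229): 7 bp
  [229,233): 4 bp

[4,5,7,7,7,8,8,8,8,9,9,9,9,10,10,10,10,10,10,11,11,11,21,21]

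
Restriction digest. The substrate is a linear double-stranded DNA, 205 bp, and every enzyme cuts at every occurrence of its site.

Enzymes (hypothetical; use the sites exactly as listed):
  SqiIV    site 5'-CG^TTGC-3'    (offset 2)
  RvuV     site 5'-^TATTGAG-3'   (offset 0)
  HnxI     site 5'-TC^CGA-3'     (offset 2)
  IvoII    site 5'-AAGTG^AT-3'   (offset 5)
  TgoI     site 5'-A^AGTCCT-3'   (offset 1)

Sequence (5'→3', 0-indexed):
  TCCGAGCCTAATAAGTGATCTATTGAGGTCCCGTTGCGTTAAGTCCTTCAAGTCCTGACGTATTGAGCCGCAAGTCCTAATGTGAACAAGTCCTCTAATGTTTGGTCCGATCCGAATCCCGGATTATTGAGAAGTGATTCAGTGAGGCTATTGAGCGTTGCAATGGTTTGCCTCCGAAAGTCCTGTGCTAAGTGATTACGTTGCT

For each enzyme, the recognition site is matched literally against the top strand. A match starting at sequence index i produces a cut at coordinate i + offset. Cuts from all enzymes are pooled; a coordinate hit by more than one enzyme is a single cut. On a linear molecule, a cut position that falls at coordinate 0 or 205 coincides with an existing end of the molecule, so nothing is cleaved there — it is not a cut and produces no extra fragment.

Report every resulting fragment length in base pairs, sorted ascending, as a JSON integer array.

[2,3,4,5,5,6,8,9,9,10,12,12,12,12,13,15,16,16,17,19]

Per-enzyme occurrences:
  SqiIV (CGTTGC, off=2): starts [31, 155, 198] → cuts [33, 157, 200]
  RvuV (TATTGAG, off=0): starts [20, 60, 124, 148] → cuts [20, 60, 124, 148]
  HnxI (TCCGA, off=2): starts [0, 105, 110, 172] → cuts [2, 107, 112, 174]
  IvoII (AAGTGAT, off=5): starts [12, 131, 189] → cuts [17, 136, 194]
  TgoI (AAGTCCT, off=1): starts [40, 49, 71, 87, 177] → cuts [41, 50, 72, 88, 178]

Pooled cuts: [2, 17, 20, 33, 41, 50, 60, 72, 88, 107, 112, 124, 136, 148, 157, 174, 178, 194, 200]

Fragments:
  [0,2): 2 bp
  [2,17): 15 bp
  [17,20): 3 bp
  [20,33): 13 bp
  [33,41): 8 bp
  [41,50): 9 bp
  [50,60): 10 bp
  [60,72): 12 bp
  [72,88): 16 bp
  [88,107): 19 bp
  [107,112): 5 bp
  [112,124): 12 bp
  [124,136): 12 bp
  [136,148): 12 bp
  [148,157): 9 bp
  [157,174): 17 bp
  [174,178): 4 bp
  [178,194): 16 bp
  [194,200): 6 bp
  [200,205): 5 bp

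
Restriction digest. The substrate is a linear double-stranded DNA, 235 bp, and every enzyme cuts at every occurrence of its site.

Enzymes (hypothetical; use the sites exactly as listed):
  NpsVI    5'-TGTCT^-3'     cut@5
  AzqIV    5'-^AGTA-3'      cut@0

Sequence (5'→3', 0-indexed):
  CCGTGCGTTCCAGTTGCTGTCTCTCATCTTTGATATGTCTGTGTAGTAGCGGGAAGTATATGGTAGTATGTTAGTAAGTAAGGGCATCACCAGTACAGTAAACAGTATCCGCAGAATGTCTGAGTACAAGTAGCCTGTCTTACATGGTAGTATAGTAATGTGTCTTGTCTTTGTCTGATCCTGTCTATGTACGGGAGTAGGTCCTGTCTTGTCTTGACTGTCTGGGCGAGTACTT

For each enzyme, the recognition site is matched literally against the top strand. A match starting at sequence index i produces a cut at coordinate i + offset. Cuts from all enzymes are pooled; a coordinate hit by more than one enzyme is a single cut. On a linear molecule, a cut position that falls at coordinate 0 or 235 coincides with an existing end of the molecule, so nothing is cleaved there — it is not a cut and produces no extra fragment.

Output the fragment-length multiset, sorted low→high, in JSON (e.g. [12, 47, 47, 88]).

[1,4,4,5,5,5,5,5,6,6,7,7,8,8,9,9,10,10,10,12,12,14,15,18,18,22]

Per-enzyme occurrences:
  NpsVI (TGTCT, off=5): starts [17, 35, 116, 135, 160, 165, 171, 181, 204, 209, 218] → cuts [22, 40, 121, 140, 165, 170, 176, 186, 209, 214, 223]
  AzqIV (AGTA, off=0): starts [44, 54, 64, 72, 76, 91, 96, 103, 122, 128, 148, 153, 195, 228] → cuts [44, 54, 64, 72, 76, 91, 96, 103, 122, 128, 148, 153, 195, 228]

All cut coordinates (distinct, sorted): [22, 40, 44, 54, 64, 72, 76, 91, 96, 103, 121, 122, 128, 140, 148, 153, 165, 170, 176, 186, 195, 209, 214, 223, 228]

Fragments:
  [0,22): 22 bp
  [22,40): 18 bp
  [40,44): 4 bp
  [44,54): 10 bp
  [54,64): 10 bp
  [64,72): 8 bp
  [72,76): 4 bp
  [76,91): 15 bp
  [91,96): 5 bp
  [96,103): 7 bp
  [103,121): 18 bp
  [121,122): 1 bp
  [122,128): 6 bp
  [128,140): 12 bp
  [140,148): 8 bp
  [148,153): 5 bp
  [153,165): 12 bp
  [165,170): 5 bp
  [170,176): 6 bp
  [176,186): 10 bp
  [186,195): 9 bp
  [195,209): 14 bp
  [209,214): 5 bp
  [214,223): 9 bp
  [223,228): 5 bp
  [228,235): 7 bp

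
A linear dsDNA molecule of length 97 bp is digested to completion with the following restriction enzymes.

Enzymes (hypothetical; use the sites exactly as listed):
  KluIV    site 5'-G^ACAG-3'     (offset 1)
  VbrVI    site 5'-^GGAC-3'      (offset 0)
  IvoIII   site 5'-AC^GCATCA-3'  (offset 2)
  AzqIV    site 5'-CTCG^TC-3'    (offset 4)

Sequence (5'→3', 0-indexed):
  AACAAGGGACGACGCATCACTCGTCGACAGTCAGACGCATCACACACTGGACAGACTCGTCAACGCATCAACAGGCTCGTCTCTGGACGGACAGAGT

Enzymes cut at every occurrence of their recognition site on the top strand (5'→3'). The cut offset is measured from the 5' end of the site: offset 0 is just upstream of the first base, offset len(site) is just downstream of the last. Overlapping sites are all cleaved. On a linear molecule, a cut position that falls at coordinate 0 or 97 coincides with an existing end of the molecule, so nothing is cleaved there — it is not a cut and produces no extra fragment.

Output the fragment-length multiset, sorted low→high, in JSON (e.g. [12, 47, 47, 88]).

Per-enzyme occurrences:
  KluIV (GACAG, off=1): starts [25, 49, 89] → cuts [26, 50, 90]
  VbrVI (GGAC, off=0): starts [6, 48, 84, 88] → cuts [6, 48, 84, 88]
  IvoIII (ACGCATCA, off=2): starts [11, 34, 62] → cuts [13, 36, 64]
  AzqIV (CTCGTC, off=4): starts [19, 55, 75] → cuts [23, 59, 79]

Pooled cuts: [6, 13, 23, 26, 36, 48, 50, 59, 64, 79, 84, 88, 90]

Fragments:
  [0,6): 6 bp
  [6,13): 7 bp
  [13,23): 10 bp
  [23,26): 3 bp
  [26,36): 10 bp
  [36,48): 12 bp
  [48,50): 2 bp
  [50,59): 9 bp
  [59,64): 5 bp
  [64,79): 15 bp
  [79,84): 5 bp
  [84,88): 4 bp
  [88,90): 2 bp
  [90,97): 7 bp

[2,2,3,4,5,5,6,7,7,9,10,10,12,15]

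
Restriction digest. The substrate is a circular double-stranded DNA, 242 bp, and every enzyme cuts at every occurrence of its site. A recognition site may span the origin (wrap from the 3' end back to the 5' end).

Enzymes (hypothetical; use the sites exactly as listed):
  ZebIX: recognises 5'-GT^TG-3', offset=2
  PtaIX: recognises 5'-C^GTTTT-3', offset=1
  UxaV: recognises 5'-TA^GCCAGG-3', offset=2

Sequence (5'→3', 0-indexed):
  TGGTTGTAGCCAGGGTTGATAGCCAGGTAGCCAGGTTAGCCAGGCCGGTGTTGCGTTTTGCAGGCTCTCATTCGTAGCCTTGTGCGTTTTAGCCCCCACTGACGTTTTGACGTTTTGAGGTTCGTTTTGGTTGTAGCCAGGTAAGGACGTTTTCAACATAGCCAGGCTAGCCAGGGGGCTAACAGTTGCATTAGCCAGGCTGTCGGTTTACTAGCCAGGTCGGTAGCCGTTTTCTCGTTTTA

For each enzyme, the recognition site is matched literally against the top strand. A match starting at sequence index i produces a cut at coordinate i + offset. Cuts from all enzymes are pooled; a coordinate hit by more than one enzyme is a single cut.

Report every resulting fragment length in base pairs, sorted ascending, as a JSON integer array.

Site scan:
  ZebIX GTTG/2: at [2, 14, 49, 129, 184] ⇒ [4, 16, 51, 131, 186]
  PtaIX CGTTTT/1: at [53, 84, 102, 110, 122, 147, 227, 235] ⇒ [54, 85, 103, 111, 123, 148, 228, 236]
  UxaV TAGCCAGG/2: at [6, 19, 27, 36, 133, 158, 167, 191, 211] ⇒ [8, 21, 29, 38, 135, 160, 169, 193, 213]

All cut coordinates (distinct, sorted): [4, 8, 16, 21, 29, 38, 51, 54, 85, 103, 111, 123, 131, 135, 148, 160, 169, 186, 193, 213, 228, 236]

Fragments:
  4→8: 4 bp
  8→16: 8 bp
  16→21: 5 bp
  21→29: 8 bp
  29→38: 9 bp
  38→51: 13 bp
  51→54: 3 bp
  54→85: 31 bp
  85→103: 18 bp
  103→111: 8 bp
  111→123: 12 bp
  123→131: 8 bp
  131→135: 4 bp
  135→148: 13 bp
  148→160: 12 bp
  160→169: 9 bp
  169→186: 17 bp
  186→193: 7 bp
  193→213: 20 bp
  213→228: 15 bp
  228→236: 8 bp
  236→4 (wrap): 242-236+4 = 10 bp

[3,4,4,5,7,8,8,8,8,8,9,9,10,12,12,13,13,15,17,18,20,31]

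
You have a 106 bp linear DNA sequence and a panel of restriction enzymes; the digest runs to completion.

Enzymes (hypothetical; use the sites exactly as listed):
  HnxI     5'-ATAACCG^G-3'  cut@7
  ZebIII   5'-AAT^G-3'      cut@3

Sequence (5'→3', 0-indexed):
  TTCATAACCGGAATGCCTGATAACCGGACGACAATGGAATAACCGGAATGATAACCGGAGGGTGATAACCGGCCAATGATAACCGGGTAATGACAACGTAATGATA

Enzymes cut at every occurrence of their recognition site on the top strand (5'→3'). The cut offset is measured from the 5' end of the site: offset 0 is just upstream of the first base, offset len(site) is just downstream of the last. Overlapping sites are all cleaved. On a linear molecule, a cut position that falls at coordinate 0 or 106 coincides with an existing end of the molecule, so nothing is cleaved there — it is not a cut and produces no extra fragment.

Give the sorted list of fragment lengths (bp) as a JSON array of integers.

Scan for sites:
  HnxI (ATAACCGG, off=7): starts [3, 19, 38, 50, 64, 78] → cuts [10, 26, 45, 57, 71, 85]
  ZebIII (AATG, off=3): starts [11, 32, 46, 74, 88, 99] → cuts [14, 35, 49, 77, 91, 102]

All cut coordinates (distinct, sorted): [10, 14, 26, 35, 45, 49, 57, 71, 77, 85, 91, 102]

Fragments:
  [0,10): 10 bp
  [10,14): 4 bp
  [14,26): 12 bp
  [26,35): 9 bp
  [35,45): 10 bp
  [45,49): 4 bp
  [49,57): 8 bp
  [57,71): 14 bp
  [71,77): 6 bp
  [77,85): 8 bp
  [85,91): 6 bp
  [91,102): 11 bp
  [102,106): 4 bp

[4,4,4,6,6,8,8,9,10,10,11,12,14]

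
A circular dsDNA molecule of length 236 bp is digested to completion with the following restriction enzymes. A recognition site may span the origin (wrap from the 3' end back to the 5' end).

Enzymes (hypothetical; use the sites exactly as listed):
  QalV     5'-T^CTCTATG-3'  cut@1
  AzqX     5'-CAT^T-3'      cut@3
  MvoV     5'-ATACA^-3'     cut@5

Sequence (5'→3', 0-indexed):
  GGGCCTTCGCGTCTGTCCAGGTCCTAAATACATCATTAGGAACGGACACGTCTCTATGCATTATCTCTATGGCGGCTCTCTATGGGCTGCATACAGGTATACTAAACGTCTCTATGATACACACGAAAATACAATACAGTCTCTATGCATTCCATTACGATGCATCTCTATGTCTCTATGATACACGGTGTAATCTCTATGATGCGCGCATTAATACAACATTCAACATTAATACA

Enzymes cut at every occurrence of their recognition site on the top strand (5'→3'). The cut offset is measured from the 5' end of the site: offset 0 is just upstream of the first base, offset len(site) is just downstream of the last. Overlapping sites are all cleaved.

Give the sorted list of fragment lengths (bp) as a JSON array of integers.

[2,3,4,4,5,5,7,7,7,8,9,10,10,10,12,12,12,13,14,15,17,18,32]

Per-enzyme occurrences:
  QalV TCTCTATG/1: at [50, 63, 76, 108, 139, 164, 172, 193] ⇒ [51, 64, 77, 109, 140, 165, 173, 194]
  AzqX CATT/3: at [33, 58, 147, 152, 208, 219, 226] ⇒ [36, 61, 150, 155, 211, 222, 229]
  MvoV ATACA/5: at [27, 90, 116, 128, 133, 180, 213, 231] ⇒ [0, 32, 95, 121, 133, 138, 185, 218]

Pooled cuts: [0, 32, 36, 51, 61, 64, 77, 95, 109, 121, 133, 138, 140, 150, 155, 165, 173, 185, 194, 211, 218, 222, 229]

Fragment lengths:
  0→32: 32 bp
  32→36: 4 bp
  36→51: 15 bp
  51→61: 10 bp
  61→64: 3 bp
  64→77: 13 bp
  77→95: 18 bp
  95→109: 14 bp
  109→121: 12 bp
  121→133: 12 bp
  133→138: 5 bp
  138→140: 2 bp
  140→150: 10 bp
  150→155: 5 bp
  155→165: 10 bp
  165→173: 8 bp
  173→185: 12 bp
  185→194: 9 bp
  194→211: 17 bp
  211→218: 7 bp
  218→222: 4 bp
  222→229: 7 bp
  229→0 (wrap): 236-229+0 = 7 bp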